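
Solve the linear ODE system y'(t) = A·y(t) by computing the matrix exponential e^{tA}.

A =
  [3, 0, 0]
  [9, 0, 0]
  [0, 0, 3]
e^{tA} =
  [exp(3*t), 0, 0]
  [3*exp(3*t) - 3, 1, 0]
  [0, 0, exp(3*t)]

Strategy: write A = P · J · P⁻¹ where J is a Jordan canonical form, so e^{tA} = P · e^{tJ} · P⁻¹, and e^{tJ} can be computed block-by-block.

A has Jordan form
J =
  [0, 0, 0]
  [0, 3, 0]
  [0, 0, 3]
(up to reordering of blocks).

Per-block formulas:
  For a 1×1 block at λ = 3: exp(t · [3]) = [e^(3t)].
  For a 1×1 block at λ = 0: exp(t · [0]) = [e^(0t)].

After assembling e^{tJ} and conjugating by P, we get:

e^{tA} =
  [exp(3*t), 0, 0]
  [3*exp(3*t) - 3, 1, 0]
  [0, 0, exp(3*t)]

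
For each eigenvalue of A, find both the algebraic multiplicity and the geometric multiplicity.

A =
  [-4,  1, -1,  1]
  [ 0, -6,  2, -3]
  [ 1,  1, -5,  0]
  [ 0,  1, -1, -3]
λ = -5: alg = 2, geom = 1; λ = -4: alg = 2, geom = 1

Step 1 — factor the characteristic polynomial to read off the algebraic multiplicities:
  χ_A(x) = (x + 4)^2*(x + 5)^2

Step 2 — compute geometric multiplicities via the rank-nullity identity g(λ) = n − rank(A − λI):
  rank(A − (-5)·I) = 3, so dim ker(A − (-5)·I) = n − 3 = 1
  rank(A − (-4)·I) = 3, so dim ker(A − (-4)·I) = n − 3 = 1

Summary:
  λ = -5: algebraic multiplicity = 2, geometric multiplicity = 1
  λ = -4: algebraic multiplicity = 2, geometric multiplicity = 1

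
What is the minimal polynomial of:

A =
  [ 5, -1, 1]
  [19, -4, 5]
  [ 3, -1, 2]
x^3 - 3*x^2 + 3*x - 1

The characteristic polynomial is χ_A(x) = (x - 1)^3, so the eigenvalues are known. The minimal polynomial is
  m_A(x) = Π_λ (x − λ)^{k_λ}
where k_λ is the size of the *largest* Jordan block for λ (equivalently, the smallest k with (A − λI)^k v = 0 for every generalised eigenvector v of λ).

  λ = 1: largest Jordan block has size 3, contributing (x − 1)^3

So m_A(x) = (x - 1)^3 = x^3 - 3*x^2 + 3*x - 1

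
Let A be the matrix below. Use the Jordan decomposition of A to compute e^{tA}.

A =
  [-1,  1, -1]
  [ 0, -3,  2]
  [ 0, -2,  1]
e^{tA} =
  [exp(-t), t*exp(-t), -t*exp(-t)]
  [0, -2*t*exp(-t) + exp(-t), 2*t*exp(-t)]
  [0, -2*t*exp(-t), 2*t*exp(-t) + exp(-t)]

Strategy: write A = P · J · P⁻¹ where J is a Jordan canonical form, so e^{tA} = P · e^{tJ} · P⁻¹, and e^{tJ} can be computed block-by-block.

A has Jordan form
J =
  [-1,  1,  0]
  [ 0, -1,  0]
  [ 0,  0, -1]
(up to reordering of blocks).

Per-block formulas:
  For a 1×1 block at λ = -1: exp(t · [-1]) = [e^(-1t)].
  For a 2×2 Jordan block J_2(-1): exp(t · J_2(-1)) = e^(-1t)·(I + t·N), where N is the 2×2 nilpotent shift.

After assembling e^{tJ} and conjugating by P, we get:

e^{tA} =
  [exp(-t), t*exp(-t), -t*exp(-t)]
  [0, -2*t*exp(-t) + exp(-t), 2*t*exp(-t)]
  [0, -2*t*exp(-t), 2*t*exp(-t) + exp(-t)]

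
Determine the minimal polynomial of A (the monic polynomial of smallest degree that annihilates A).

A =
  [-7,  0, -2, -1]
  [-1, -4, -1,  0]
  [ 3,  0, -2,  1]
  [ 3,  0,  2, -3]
x^2 + 8*x + 16

The characteristic polynomial is χ_A(x) = (x + 4)^4, so the eigenvalues are known. The minimal polynomial is
  m_A(x) = Π_λ (x − λ)^{k_λ}
where k_λ is the size of the *largest* Jordan block for λ (equivalently, the smallest k with (A − λI)^k v = 0 for every generalised eigenvector v of λ).

  λ = -4: largest Jordan block has size 2, contributing (x + 4)^2

So m_A(x) = (x + 4)^2 = x^2 + 8*x + 16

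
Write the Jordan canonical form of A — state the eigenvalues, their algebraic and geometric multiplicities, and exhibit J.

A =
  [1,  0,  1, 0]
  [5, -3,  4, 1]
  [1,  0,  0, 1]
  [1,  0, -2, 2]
J_1(-3) ⊕ J_3(1)

The characteristic polynomial is
  det(x·I − A) = x^4 - 6*x^2 + 8*x - 3 = (x - 1)^3*(x + 3)

Eigenvalues and multiplicities (the geometric multiplicity of λ is n − rank(A − λI), which equals the number of Jordan blocks for λ):
  λ = -3: algebraic multiplicity = 1, geometric multiplicity = 1
  λ = 1: algebraic multiplicity = 3, geometric multiplicity = 1

Determining the block sizes for each eigenvalue:
  λ = -3: one block (gm = 1), so the single block has size am = 1 → block sizes [1]
  λ = 1: one block (gm = 1), so the single block has size am = 3 → block sizes [3]

Assembling the blocks gives a Jordan form
J =
  [-3, 0, 0, 0]
  [ 0, 1, 1, 0]
  [ 0, 0, 1, 1]
  [ 0, 0, 0, 1]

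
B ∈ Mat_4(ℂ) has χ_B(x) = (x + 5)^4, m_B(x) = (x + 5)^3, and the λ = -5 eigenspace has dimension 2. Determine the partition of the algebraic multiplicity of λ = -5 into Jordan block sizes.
Block sizes for λ = -5: [3, 1]

Step 1 — from the characteristic polynomial, algebraic multiplicity of λ = -5 is 4. From dim ker(B − (-5)·I) = 2, there are exactly 2 Jordan blocks for λ = -5.
Step 2 — from the minimal polynomial, the factor (x + 5)^3 tells us the largest block for λ = -5 has size 3.
Step 3 — with total size 4, 2 blocks, and largest block 3, the block sizes (in nonincreasing order) are [3, 1].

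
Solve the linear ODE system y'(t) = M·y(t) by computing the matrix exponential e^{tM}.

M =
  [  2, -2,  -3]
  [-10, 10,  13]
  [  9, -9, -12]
e^{tM} =
  [-3*t^2/2 + 2*t + 1, 3*t^2/2 - 2*t, 2*t^2 - 3*t]
  [-3*t^2/2 - 10*t, 3*t^2/2 + 10*t + 1, 2*t^2 + 13*t]
  [9*t, -9*t, 1 - 12*t]

Strategy: write M = P · J · P⁻¹ where J is a Jordan canonical form, so e^{tM} = P · e^{tJ} · P⁻¹, and e^{tJ} can be computed block-by-block.

M has Jordan form
J =
  [0, 1, 0]
  [0, 0, 1]
  [0, 0, 0]
(up to reordering of blocks).

Per-block formulas:
  For a 3×3 Jordan block J_3(0): exp(t · J_3(0)) = e^(0t)·(I + t·N + (t^2/2)·N^2), where N is the 3×3 nilpotent shift.

After assembling e^{tJ} and conjugating by P, we get:

e^{tM} =
  [-3*t^2/2 + 2*t + 1, 3*t^2/2 - 2*t, 2*t^2 - 3*t]
  [-3*t^2/2 - 10*t, 3*t^2/2 + 10*t + 1, 2*t^2 + 13*t]
  [9*t, -9*t, 1 - 12*t]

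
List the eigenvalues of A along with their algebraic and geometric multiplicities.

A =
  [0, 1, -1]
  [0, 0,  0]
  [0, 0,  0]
λ = 0: alg = 3, geom = 2

Step 1 — factor the characteristic polynomial to read off the algebraic multiplicities:
  χ_A(x) = x^3

Step 2 — compute geometric multiplicities via the rank-nullity identity g(λ) = n − rank(A − λI):
  rank(A − (0)·I) = 1, so dim ker(A − (0)·I) = n − 1 = 2

Summary:
  λ = 0: algebraic multiplicity = 3, geometric multiplicity = 2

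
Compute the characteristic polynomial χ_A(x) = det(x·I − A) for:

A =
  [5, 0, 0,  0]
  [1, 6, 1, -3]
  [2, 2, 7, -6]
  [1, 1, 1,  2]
x^4 - 20*x^3 + 150*x^2 - 500*x + 625

Expanding det(x·I − A) (e.g. by cofactor expansion or by noting that A is similar to its Jordan form J, which has the same characteristic polynomial as A) gives
  χ_A(x) = x^4 - 20*x^3 + 150*x^2 - 500*x + 625
which factors as (x - 5)^4. The eigenvalues (with algebraic multiplicities) are λ = 5 with multiplicity 4.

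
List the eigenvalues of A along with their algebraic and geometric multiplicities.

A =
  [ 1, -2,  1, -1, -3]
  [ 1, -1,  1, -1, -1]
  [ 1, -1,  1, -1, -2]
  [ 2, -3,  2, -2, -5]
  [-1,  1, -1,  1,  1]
λ = 0: alg = 5, geom = 2

Step 1 — factor the characteristic polynomial to read off the algebraic multiplicities:
  χ_A(x) = x^5

Step 2 — compute geometric multiplicities via the rank-nullity identity g(λ) = n − rank(A − λI):
  rank(A − (0)·I) = 3, so dim ker(A − (0)·I) = n − 3 = 2

Summary:
  λ = 0: algebraic multiplicity = 5, geometric multiplicity = 2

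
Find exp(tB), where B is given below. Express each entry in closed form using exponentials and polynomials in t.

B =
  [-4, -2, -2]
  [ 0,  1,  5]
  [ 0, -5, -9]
e^{tB} =
  [exp(-4*t), -2*t*exp(-4*t), -2*t*exp(-4*t)]
  [0, 5*t*exp(-4*t) + exp(-4*t), 5*t*exp(-4*t)]
  [0, -5*t*exp(-4*t), -5*t*exp(-4*t) + exp(-4*t)]

Strategy: write B = P · J · P⁻¹ where J is a Jordan canonical form, so e^{tB} = P · e^{tJ} · P⁻¹, and e^{tJ} can be computed block-by-block.

B has Jordan form
J =
  [-4,  1,  0]
  [ 0, -4,  0]
  [ 0,  0, -4]
(up to reordering of blocks).

Per-block formulas:
  For a 1×1 block at λ = -4: exp(t · [-4]) = [e^(-4t)].
  For a 2×2 Jordan block J_2(-4): exp(t · J_2(-4)) = e^(-4t)·(I + t·N), where N is the 2×2 nilpotent shift.

After assembling e^{tJ} and conjugating by P, we get:

e^{tB} =
  [exp(-4*t), -2*t*exp(-4*t), -2*t*exp(-4*t)]
  [0, 5*t*exp(-4*t) + exp(-4*t), 5*t*exp(-4*t)]
  [0, -5*t*exp(-4*t), -5*t*exp(-4*t) + exp(-4*t)]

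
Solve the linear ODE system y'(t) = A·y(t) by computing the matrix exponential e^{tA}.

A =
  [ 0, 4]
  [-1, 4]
e^{tA} =
  [-2*t*exp(2*t) + exp(2*t), 4*t*exp(2*t)]
  [-t*exp(2*t), 2*t*exp(2*t) + exp(2*t)]

Strategy: write A = P · J · P⁻¹ where J is a Jordan canonical form, so e^{tA} = P · e^{tJ} · P⁻¹, and e^{tJ} can be computed block-by-block.

A has Jordan form
J =
  [2, 1]
  [0, 2]
(up to reordering of blocks).

Per-block formulas:
  For a 2×2 Jordan block J_2(2): exp(t · J_2(2)) = e^(2t)·(I + t·N), where N is the 2×2 nilpotent shift.

After assembling e^{tJ} and conjugating by P, we get:

e^{tA} =
  [-2*t*exp(2*t) + exp(2*t), 4*t*exp(2*t)]
  [-t*exp(2*t), 2*t*exp(2*t) + exp(2*t)]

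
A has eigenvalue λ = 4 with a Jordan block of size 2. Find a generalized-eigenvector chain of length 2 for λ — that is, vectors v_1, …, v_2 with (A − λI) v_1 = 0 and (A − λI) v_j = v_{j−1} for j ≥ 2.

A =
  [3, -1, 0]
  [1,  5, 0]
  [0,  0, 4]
A Jordan chain for λ = 4 of length 2:
v_1 = (-1, 1, 0)ᵀ
v_2 = (1, 0, 0)ᵀ

Let N = A − (4)·I. We want v_2 with N^2 v_2 = 0 but N^1 v_2 ≠ 0; then v_{j-1} := N · v_j for j = 2, …, 2.

Pick v_2 = (1, 0, 0)ᵀ.
Then v_1 = N · v_2 = (-1, 1, 0)ᵀ.

Sanity check: (A − (4)·I) v_1 = (0, 0, 0)ᵀ = 0. ✓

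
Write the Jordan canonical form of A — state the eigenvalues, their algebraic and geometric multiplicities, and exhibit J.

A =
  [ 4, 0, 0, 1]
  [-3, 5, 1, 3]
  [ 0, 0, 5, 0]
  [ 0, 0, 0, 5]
J_1(4) ⊕ J_2(5) ⊕ J_1(5)

The characteristic polynomial is
  det(x·I − A) = x^4 - 19*x^3 + 135*x^2 - 425*x + 500 = (x - 5)^3*(x - 4)

Eigenvalues and multiplicities (the geometric multiplicity of λ is n − rank(A − λI), which equals the number of Jordan blocks for λ):
  λ = 4: algebraic multiplicity = 1, geometric multiplicity = 1
  λ = 5: algebraic multiplicity = 3, geometric multiplicity = 2

Determining the block sizes for each eigenvalue:
  λ = 4: one block (gm = 1), so the single block has size am = 1 → block sizes [1]
  λ = 5: 2 blocks summing to 3 forces exactly one block of size 2 and the rest size 1 → block sizes [2, 1]

Assembling the blocks gives a Jordan form
J =
  [4, 0, 0, 0]
  [0, 5, 1, 0]
  [0, 0, 5, 0]
  [0, 0, 0, 5]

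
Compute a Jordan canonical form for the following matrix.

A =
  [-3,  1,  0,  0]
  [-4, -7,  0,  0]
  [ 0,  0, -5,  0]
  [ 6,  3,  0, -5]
J_2(-5) ⊕ J_1(-5) ⊕ J_1(-5)

The characteristic polynomial is
  det(x·I − A) = x^4 + 20*x^3 + 150*x^2 + 500*x + 625 = (x + 5)^4

Eigenvalues and multiplicities (the geometric multiplicity of λ is n − rank(A − λI), which equals the number of Jordan blocks for λ):
  λ = -5: algebraic multiplicity = 4, geometric multiplicity = 3

Determining the block sizes for each eigenvalue:
  λ = -5: 3 blocks summing to 4 forces exactly one block of size 2 and the rest size 1 → block sizes [2, 1, 1]

Assembling the blocks gives a Jordan form
J =
  [-5,  1,  0,  0]
  [ 0, -5,  0,  0]
  [ 0,  0, -5,  0]
  [ 0,  0,  0, -5]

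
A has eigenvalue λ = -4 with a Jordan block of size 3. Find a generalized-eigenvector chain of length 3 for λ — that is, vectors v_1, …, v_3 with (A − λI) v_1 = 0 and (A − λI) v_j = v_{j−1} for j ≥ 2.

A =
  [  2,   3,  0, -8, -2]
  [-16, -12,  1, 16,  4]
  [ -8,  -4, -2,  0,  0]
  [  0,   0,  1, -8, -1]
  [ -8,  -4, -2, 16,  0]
A Jordan chain for λ = -4 of length 3:
v_1 = (4, -8, 0, 0, 0)ᵀ
v_2 = (6, -16, -8, 0, -8)ᵀ
v_3 = (1, 0, 0, 0, 0)ᵀ

Let N = A − (-4)·I. We want v_3 with N^3 v_3 = 0 but N^2 v_3 ≠ 0; then v_{j-1} := N · v_j for j = 3, …, 2.

Pick v_3 = (1, 0, 0, 0, 0)ᵀ.
Then v_2 = N · v_3 = (6, -16, -8, 0, -8)ᵀ.
Then v_1 = N · v_2 = (4, -8, 0, 0, 0)ᵀ.

Sanity check: (A − (-4)·I) v_1 = (0, 0, 0, 0, 0)ᵀ = 0. ✓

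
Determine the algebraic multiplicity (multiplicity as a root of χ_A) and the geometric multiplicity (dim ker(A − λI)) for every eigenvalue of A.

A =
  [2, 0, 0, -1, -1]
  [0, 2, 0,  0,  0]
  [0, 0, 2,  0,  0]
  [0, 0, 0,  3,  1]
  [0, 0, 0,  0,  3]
λ = 2: alg = 3, geom = 3; λ = 3: alg = 2, geom = 1

Step 1 — factor the characteristic polynomial to read off the algebraic multiplicities:
  χ_A(x) = (x - 3)^2*(x - 2)^3

Step 2 — compute geometric multiplicities via the rank-nullity identity g(λ) = n − rank(A − λI):
  rank(A − (2)·I) = 2, so dim ker(A − (2)·I) = n − 2 = 3
  rank(A − (3)·I) = 4, so dim ker(A − (3)·I) = n − 4 = 1

Summary:
  λ = 2: algebraic multiplicity = 3, geometric multiplicity = 3
  λ = 3: algebraic multiplicity = 2, geometric multiplicity = 1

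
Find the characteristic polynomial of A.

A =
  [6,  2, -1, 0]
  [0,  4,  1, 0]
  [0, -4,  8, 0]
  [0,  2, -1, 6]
x^4 - 24*x^3 + 216*x^2 - 864*x + 1296

Expanding det(x·I − A) (e.g. by cofactor expansion or by noting that A is similar to its Jordan form J, which has the same characteristic polynomial as A) gives
  χ_A(x) = x^4 - 24*x^3 + 216*x^2 - 864*x + 1296
which factors as (x - 6)^4. The eigenvalues (with algebraic multiplicities) are λ = 6 with multiplicity 4.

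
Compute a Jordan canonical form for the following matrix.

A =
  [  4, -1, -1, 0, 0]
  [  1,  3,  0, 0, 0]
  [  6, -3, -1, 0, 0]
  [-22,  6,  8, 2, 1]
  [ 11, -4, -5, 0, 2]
J_3(2) ⊕ J_2(2)

The characteristic polynomial is
  det(x·I − A) = x^5 - 10*x^4 + 40*x^3 - 80*x^2 + 80*x - 32 = (x - 2)^5

Eigenvalues and multiplicities (the geometric multiplicity of λ is n − rank(A − λI), which equals the number of Jordan blocks for λ):
  λ = 2: algebraic multiplicity = 5, geometric multiplicity = 2

Determining the block sizes for each eigenvalue:
  λ = 2: with am = 5 and gm = 2, the partition is not yet determined (e.g. several partitions of 5 into 2 parts exist). Let N = A − (2)·I. Computing rank(N^1) = 3, rank(N^2) = 1, rank(N^3) = 0; the number of blocks of size ≥ j is rank(N^{j−1}) − rank(N^j), giving [2, 2, 1]. So we have 1 block(s) of size 3, 1 block(s) of size 2 → block sizes [3, 2]

Assembling the blocks gives a Jordan form
J =
  [2, 1, 0, 0, 0]
  [0, 2, 1, 0, 0]
  [0, 0, 2, 0, 0]
  [0, 0, 0, 2, 1]
  [0, 0, 0, 0, 2]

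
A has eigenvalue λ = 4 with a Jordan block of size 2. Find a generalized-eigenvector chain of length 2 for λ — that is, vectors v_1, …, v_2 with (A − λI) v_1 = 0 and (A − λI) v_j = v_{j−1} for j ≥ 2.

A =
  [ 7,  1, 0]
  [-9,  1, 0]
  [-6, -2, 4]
A Jordan chain for λ = 4 of length 2:
v_1 = (3, -9, -6)ᵀ
v_2 = (1, 0, 0)ᵀ

Let N = A − (4)·I. We want v_2 with N^2 v_2 = 0 but N^1 v_2 ≠ 0; then v_{j-1} := N · v_j for j = 2, …, 2.

Pick v_2 = (1, 0, 0)ᵀ.
Then v_1 = N · v_2 = (3, -9, -6)ᵀ.

Sanity check: (A − (4)·I) v_1 = (0, 0, 0)ᵀ = 0. ✓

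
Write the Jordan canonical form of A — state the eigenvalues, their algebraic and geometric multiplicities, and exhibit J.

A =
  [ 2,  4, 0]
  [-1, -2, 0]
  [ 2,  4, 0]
J_2(0) ⊕ J_1(0)

The characteristic polynomial is
  det(x·I − A) = x^3

Eigenvalues and multiplicities (the geometric multiplicity of λ is n − rank(A − λI), which equals the number of Jordan blocks for λ):
  λ = 0: algebraic multiplicity = 3, geometric multiplicity = 2

Determining the block sizes for each eigenvalue:
  λ = 0: 2 blocks summing to 3 forces exactly one block of size 2 and the rest size 1 → block sizes [2, 1]

Assembling the blocks gives a Jordan form
J =
  [0, 1, 0]
  [0, 0, 0]
  [0, 0, 0]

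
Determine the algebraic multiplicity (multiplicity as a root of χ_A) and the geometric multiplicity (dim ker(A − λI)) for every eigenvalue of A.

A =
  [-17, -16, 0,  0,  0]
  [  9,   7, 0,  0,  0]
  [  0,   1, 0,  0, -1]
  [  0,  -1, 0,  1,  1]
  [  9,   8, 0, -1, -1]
λ = -5: alg = 2, geom = 1; λ = 0: alg = 3, geom = 1

Step 1 — factor the characteristic polynomial to read off the algebraic multiplicities:
  χ_A(x) = x^3*(x + 5)^2

Step 2 — compute geometric multiplicities via the rank-nullity identity g(λ) = n − rank(A − λI):
  rank(A − (-5)·I) = 4, so dim ker(A − (-5)·I) = n − 4 = 1
  rank(A − (0)·I) = 4, so dim ker(A − (0)·I) = n − 4 = 1

Summary:
  λ = -5: algebraic multiplicity = 2, geometric multiplicity = 1
  λ = 0: algebraic multiplicity = 3, geometric multiplicity = 1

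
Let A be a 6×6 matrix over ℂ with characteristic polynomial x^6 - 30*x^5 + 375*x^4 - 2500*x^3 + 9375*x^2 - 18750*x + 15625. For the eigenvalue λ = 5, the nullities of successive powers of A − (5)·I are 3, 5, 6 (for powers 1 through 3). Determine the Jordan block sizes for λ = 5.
Block sizes for λ = 5: [3, 2, 1]

From the dimensions of kernels of powers, the number of Jordan blocks of size at least j is d_j − d_{j−1} where d_j = dim ker(N^j) (with d_0 = 0). Computing the differences gives [3, 2, 1].
The number of blocks of size exactly k is (#blocks of size ≥ k) − (#blocks of size ≥ k + 1), so the partition is: 1 block(s) of size 1, 1 block(s) of size 2, 1 block(s) of size 3.
In nonincreasing order the block sizes are [3, 2, 1].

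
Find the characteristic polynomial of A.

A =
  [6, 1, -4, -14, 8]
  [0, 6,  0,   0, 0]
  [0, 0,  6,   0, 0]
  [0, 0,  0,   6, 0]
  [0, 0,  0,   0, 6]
x^5 - 30*x^4 + 360*x^3 - 2160*x^2 + 6480*x - 7776

Expanding det(x·I − A) (e.g. by cofactor expansion or by noting that A is similar to its Jordan form J, which has the same characteristic polynomial as A) gives
  χ_A(x) = x^5 - 30*x^4 + 360*x^3 - 2160*x^2 + 6480*x - 7776
which factors as (x - 6)^5. The eigenvalues (with algebraic multiplicities) are λ = 6 with multiplicity 5.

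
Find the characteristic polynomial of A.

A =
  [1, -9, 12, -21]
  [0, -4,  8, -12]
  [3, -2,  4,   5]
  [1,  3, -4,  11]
x^4 - 12*x^3 + 52*x^2 - 96*x + 64

Expanding det(x·I − A) (e.g. by cofactor expansion or by noting that A is similar to its Jordan form J, which has the same characteristic polynomial as A) gives
  χ_A(x) = x^4 - 12*x^3 + 52*x^2 - 96*x + 64
which factors as (x - 4)^2*(x - 2)^2. The eigenvalues (with algebraic multiplicities) are λ = 2 with multiplicity 2, λ = 4 with multiplicity 2.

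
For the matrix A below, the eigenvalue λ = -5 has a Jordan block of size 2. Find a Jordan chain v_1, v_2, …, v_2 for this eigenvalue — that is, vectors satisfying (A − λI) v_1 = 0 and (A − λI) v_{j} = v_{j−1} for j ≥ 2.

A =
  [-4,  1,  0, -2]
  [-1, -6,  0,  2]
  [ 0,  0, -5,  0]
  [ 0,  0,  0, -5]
A Jordan chain for λ = -5 of length 2:
v_1 = (1, -1, 0, 0)ᵀ
v_2 = (1, 0, 0, 0)ᵀ

Let N = A − (-5)·I. We want v_2 with N^2 v_2 = 0 but N^1 v_2 ≠ 0; then v_{j-1} := N · v_j for j = 2, …, 2.

Pick v_2 = (1, 0, 0, 0)ᵀ.
Then v_1 = N · v_2 = (1, -1, 0, 0)ᵀ.

Sanity check: (A − (-5)·I) v_1 = (0, 0, 0, 0)ᵀ = 0. ✓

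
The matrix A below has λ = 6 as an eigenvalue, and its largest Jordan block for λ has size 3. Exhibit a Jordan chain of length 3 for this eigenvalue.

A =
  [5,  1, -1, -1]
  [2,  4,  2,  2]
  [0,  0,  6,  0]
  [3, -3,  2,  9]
A Jordan chain for λ = 6 of length 3:
v_1 = (1, -2, 0, -3)ᵀ
v_2 = (-1, 2, 0, 2)ᵀ
v_3 = (0, 0, 1, 0)ᵀ

Let N = A − (6)·I. We want v_3 with N^3 v_3 = 0 but N^2 v_3 ≠ 0; then v_{j-1} := N · v_j for j = 3, …, 2.

Pick v_3 = (0, 0, 1, 0)ᵀ.
Then v_2 = N · v_3 = (-1, 2, 0, 2)ᵀ.
Then v_1 = N · v_2 = (1, -2, 0, -3)ᵀ.

Sanity check: (A − (6)·I) v_1 = (0, 0, 0, 0)ᵀ = 0. ✓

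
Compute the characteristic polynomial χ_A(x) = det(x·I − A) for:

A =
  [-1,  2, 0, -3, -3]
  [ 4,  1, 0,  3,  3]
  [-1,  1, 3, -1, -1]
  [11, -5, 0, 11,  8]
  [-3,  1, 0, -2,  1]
x^5 - 15*x^4 + 90*x^3 - 270*x^2 + 405*x - 243

Expanding det(x·I − A) (e.g. by cofactor expansion or by noting that A is similar to its Jordan form J, which has the same characteristic polynomial as A) gives
  χ_A(x) = x^5 - 15*x^4 + 90*x^3 - 270*x^2 + 405*x - 243
which factors as (x - 3)^5. The eigenvalues (with algebraic multiplicities) are λ = 3 with multiplicity 5.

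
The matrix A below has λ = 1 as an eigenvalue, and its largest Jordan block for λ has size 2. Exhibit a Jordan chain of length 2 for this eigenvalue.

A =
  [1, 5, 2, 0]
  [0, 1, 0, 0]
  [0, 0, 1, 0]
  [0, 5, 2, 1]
A Jordan chain for λ = 1 of length 2:
v_1 = (5, 0, 0, 5)ᵀ
v_2 = (0, 1, 0, 0)ᵀ

Let N = A − (1)·I. We want v_2 with N^2 v_2 = 0 but N^1 v_2 ≠ 0; then v_{j-1} := N · v_j for j = 2, …, 2.

Pick v_2 = (0, 1, 0, 0)ᵀ.
Then v_1 = N · v_2 = (5, 0, 0, 5)ᵀ.

Sanity check: (A − (1)·I) v_1 = (0, 0, 0, 0)ᵀ = 0. ✓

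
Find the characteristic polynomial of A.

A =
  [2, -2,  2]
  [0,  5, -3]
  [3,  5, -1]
x^3 - 6*x^2 + 12*x - 8

Expanding det(x·I − A) (e.g. by cofactor expansion or by noting that A is similar to its Jordan form J, which has the same characteristic polynomial as A) gives
  χ_A(x) = x^3 - 6*x^2 + 12*x - 8
which factors as (x - 2)^3. The eigenvalues (with algebraic multiplicities) are λ = 2 with multiplicity 3.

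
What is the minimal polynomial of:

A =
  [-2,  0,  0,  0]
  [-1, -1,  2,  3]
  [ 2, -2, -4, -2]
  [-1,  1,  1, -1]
x^3 + 6*x^2 + 12*x + 8

The characteristic polynomial is χ_A(x) = (x + 2)^4, so the eigenvalues are known. The minimal polynomial is
  m_A(x) = Π_λ (x − λ)^{k_λ}
where k_λ is the size of the *largest* Jordan block for λ (equivalently, the smallest k with (A − λI)^k v = 0 for every generalised eigenvector v of λ).

  λ = -2: largest Jordan block has size 3, contributing (x + 2)^3

So m_A(x) = (x + 2)^3 = x^3 + 6*x^2 + 12*x + 8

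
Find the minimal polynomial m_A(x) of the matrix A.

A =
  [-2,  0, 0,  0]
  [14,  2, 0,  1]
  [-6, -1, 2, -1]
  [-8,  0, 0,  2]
x^4 - 4*x^3 + 16*x - 16

The characteristic polynomial is χ_A(x) = (x - 2)^3*(x + 2), so the eigenvalues are known. The minimal polynomial is
  m_A(x) = Π_λ (x − λ)^{k_λ}
where k_λ is the size of the *largest* Jordan block for λ (equivalently, the smallest k with (A − λI)^k v = 0 for every generalised eigenvector v of λ).

  λ = -2: largest Jordan block has size 1, contributing (x + 2)
  λ = 2: largest Jordan block has size 3, contributing (x − 2)^3

So m_A(x) = (x - 2)^3*(x + 2) = x^4 - 4*x^3 + 16*x - 16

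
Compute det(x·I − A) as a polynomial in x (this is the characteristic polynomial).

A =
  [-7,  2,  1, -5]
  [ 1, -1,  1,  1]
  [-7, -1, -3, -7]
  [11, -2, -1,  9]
x^4 + 2*x^3 - 12*x^2 - 40*x - 32

Expanding det(x·I − A) (e.g. by cofactor expansion or by noting that A is similar to its Jordan form J, which has the same characteristic polynomial as A) gives
  χ_A(x) = x^4 + 2*x^3 - 12*x^2 - 40*x - 32
which factors as (x - 4)*(x + 2)^3. The eigenvalues (with algebraic multiplicities) are λ = -2 with multiplicity 3, λ = 4 with multiplicity 1.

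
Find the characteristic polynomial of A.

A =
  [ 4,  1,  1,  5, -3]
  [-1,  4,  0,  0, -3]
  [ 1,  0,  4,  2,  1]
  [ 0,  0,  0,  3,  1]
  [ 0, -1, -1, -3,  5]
x^5 - 20*x^4 + 160*x^3 - 640*x^2 + 1280*x - 1024

Expanding det(x·I − A) (e.g. by cofactor expansion or by noting that A is similar to its Jordan form J, which has the same characteristic polynomial as A) gives
  χ_A(x) = x^5 - 20*x^4 + 160*x^3 - 640*x^2 + 1280*x - 1024
which factors as (x - 4)^5. The eigenvalues (with algebraic multiplicities) are λ = 4 with multiplicity 5.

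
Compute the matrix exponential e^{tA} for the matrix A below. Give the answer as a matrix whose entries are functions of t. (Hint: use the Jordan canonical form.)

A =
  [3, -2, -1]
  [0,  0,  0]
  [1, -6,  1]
e^{tA} =
  [t*exp(2*t) + exp(2*t), 2*t*exp(2*t) - 2*exp(2*t) + 2, -t*exp(2*t)]
  [0, 1, 0]
  [t*exp(2*t), 2*t*exp(2*t) - 4*exp(2*t) + 4, -t*exp(2*t) + exp(2*t)]

Strategy: write A = P · J · P⁻¹ where J is a Jordan canonical form, so e^{tA} = P · e^{tJ} · P⁻¹, and e^{tJ} can be computed block-by-block.

A has Jordan form
J =
  [0, 0, 0]
  [0, 2, 1]
  [0, 0, 2]
(up to reordering of blocks).

Per-block formulas:
  For a 2×2 Jordan block J_2(2): exp(t · J_2(2)) = e^(2t)·(I + t·N), where N is the 2×2 nilpotent shift.
  For a 1×1 block at λ = 0: exp(t · [0]) = [e^(0t)].

After assembling e^{tJ} and conjugating by P, we get:

e^{tA} =
  [t*exp(2*t) + exp(2*t), 2*t*exp(2*t) - 2*exp(2*t) + 2, -t*exp(2*t)]
  [0, 1, 0]
  [t*exp(2*t), 2*t*exp(2*t) - 4*exp(2*t) + 4, -t*exp(2*t) + exp(2*t)]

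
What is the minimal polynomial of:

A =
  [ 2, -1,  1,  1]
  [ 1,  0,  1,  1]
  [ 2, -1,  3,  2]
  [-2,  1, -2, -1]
x^3 - 3*x^2 + 3*x - 1

The characteristic polynomial is χ_A(x) = (x - 1)^4, so the eigenvalues are known. The minimal polynomial is
  m_A(x) = Π_λ (x − λ)^{k_λ}
where k_λ is the size of the *largest* Jordan block for λ (equivalently, the smallest k with (A − λI)^k v = 0 for every generalised eigenvector v of λ).

  λ = 1: largest Jordan block has size 3, contributing (x − 1)^3

So m_A(x) = (x - 1)^3 = x^3 - 3*x^2 + 3*x - 1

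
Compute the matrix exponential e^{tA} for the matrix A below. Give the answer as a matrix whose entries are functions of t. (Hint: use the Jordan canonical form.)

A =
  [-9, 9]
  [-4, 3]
e^{tA} =
  [-6*t*exp(-3*t) + exp(-3*t), 9*t*exp(-3*t)]
  [-4*t*exp(-3*t), 6*t*exp(-3*t) + exp(-3*t)]

Strategy: write A = P · J · P⁻¹ where J is a Jordan canonical form, so e^{tA} = P · e^{tJ} · P⁻¹, and e^{tJ} can be computed block-by-block.

A has Jordan form
J =
  [-3,  1]
  [ 0, -3]
(up to reordering of blocks).

Per-block formulas:
  For a 2×2 Jordan block J_2(-3): exp(t · J_2(-3)) = e^(-3t)·(I + t·N), where N is the 2×2 nilpotent shift.

After assembling e^{tJ} and conjugating by P, we get:

e^{tA} =
  [-6*t*exp(-3*t) + exp(-3*t), 9*t*exp(-3*t)]
  [-4*t*exp(-3*t), 6*t*exp(-3*t) + exp(-3*t)]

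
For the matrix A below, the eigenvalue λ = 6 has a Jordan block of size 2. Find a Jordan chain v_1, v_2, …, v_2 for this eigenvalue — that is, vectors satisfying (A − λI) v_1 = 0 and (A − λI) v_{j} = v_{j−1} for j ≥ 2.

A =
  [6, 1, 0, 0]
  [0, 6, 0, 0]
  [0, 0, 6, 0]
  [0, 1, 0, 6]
A Jordan chain for λ = 6 of length 2:
v_1 = (1, 0, 0, 1)ᵀ
v_2 = (0, 1, 0, 0)ᵀ

Let N = A − (6)·I. We want v_2 with N^2 v_2 = 0 but N^1 v_2 ≠ 0; then v_{j-1} := N · v_j for j = 2, …, 2.

Pick v_2 = (0, 1, 0, 0)ᵀ.
Then v_1 = N · v_2 = (1, 0, 0, 1)ᵀ.

Sanity check: (A − (6)·I) v_1 = (0, 0, 0, 0)ᵀ = 0. ✓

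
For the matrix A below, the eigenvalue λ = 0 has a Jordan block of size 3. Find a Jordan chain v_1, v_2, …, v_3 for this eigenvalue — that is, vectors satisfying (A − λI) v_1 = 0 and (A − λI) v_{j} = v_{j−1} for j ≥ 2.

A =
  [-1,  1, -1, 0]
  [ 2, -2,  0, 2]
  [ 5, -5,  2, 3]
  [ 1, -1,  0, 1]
A Jordan chain for λ = 0 of length 3:
v_1 = (-2, -4, -2, -2)ᵀ
v_2 = (-1, 2, 5, 1)ᵀ
v_3 = (1, 0, 0, 0)ᵀ

Let N = A − (0)·I. We want v_3 with N^3 v_3 = 0 but N^2 v_3 ≠ 0; then v_{j-1} := N · v_j for j = 3, …, 2.

Pick v_3 = (1, 0, 0, 0)ᵀ.
Then v_2 = N · v_3 = (-1, 2, 5, 1)ᵀ.
Then v_1 = N · v_2 = (-2, -4, -2, -2)ᵀ.

Sanity check: (A − (0)·I) v_1 = (0, 0, 0, 0)ᵀ = 0. ✓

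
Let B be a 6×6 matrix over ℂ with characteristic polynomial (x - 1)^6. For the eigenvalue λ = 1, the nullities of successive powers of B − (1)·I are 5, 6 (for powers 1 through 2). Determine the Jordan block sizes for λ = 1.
Block sizes for λ = 1: [2, 1, 1, 1, 1]

From the dimensions of kernels of powers, the number of Jordan blocks of size at least j is d_j − d_{j−1} where d_j = dim ker(N^j) (with d_0 = 0). Computing the differences gives [5, 1].
The number of blocks of size exactly k is (#blocks of size ≥ k) − (#blocks of size ≥ k + 1), so the partition is: 4 block(s) of size 1, 1 block(s) of size 2.
In nonincreasing order the block sizes are [2, 1, 1, 1, 1].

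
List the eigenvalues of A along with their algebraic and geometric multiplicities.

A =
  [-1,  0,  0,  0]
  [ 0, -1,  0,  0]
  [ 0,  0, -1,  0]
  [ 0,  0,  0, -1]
λ = -1: alg = 4, geom = 4

Step 1 — factor the characteristic polynomial to read off the algebraic multiplicities:
  χ_A(x) = (x + 1)^4

Step 2 — compute geometric multiplicities via the rank-nullity identity g(λ) = n − rank(A − λI):
  rank(A − (-1)·I) = 0, so dim ker(A − (-1)·I) = n − 0 = 4

Summary:
  λ = -1: algebraic multiplicity = 4, geometric multiplicity = 4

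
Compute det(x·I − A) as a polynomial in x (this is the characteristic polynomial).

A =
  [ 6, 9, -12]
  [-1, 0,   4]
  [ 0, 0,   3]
x^3 - 9*x^2 + 27*x - 27

Expanding det(x·I − A) (e.g. by cofactor expansion or by noting that A is similar to its Jordan form J, which has the same characteristic polynomial as A) gives
  χ_A(x) = x^3 - 9*x^2 + 27*x - 27
which factors as (x - 3)^3. The eigenvalues (with algebraic multiplicities) are λ = 3 with multiplicity 3.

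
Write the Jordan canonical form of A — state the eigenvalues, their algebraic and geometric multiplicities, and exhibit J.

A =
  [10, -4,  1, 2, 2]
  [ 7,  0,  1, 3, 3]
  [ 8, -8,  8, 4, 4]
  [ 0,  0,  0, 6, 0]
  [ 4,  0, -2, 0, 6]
J_3(6) ⊕ J_1(6) ⊕ J_1(6)

The characteristic polynomial is
  det(x·I − A) = x^5 - 30*x^4 + 360*x^3 - 2160*x^2 + 6480*x - 7776 = (x - 6)^5

Eigenvalues and multiplicities (the geometric multiplicity of λ is n − rank(A − λI), which equals the number of Jordan blocks for λ):
  λ = 6: algebraic multiplicity = 5, geometric multiplicity = 3

Determining the block sizes for each eigenvalue:
  λ = 6: with am = 5 and gm = 3, the partition is not yet determined (e.g. several partitions of 5 into 3 parts exist). Let N = A − (6)·I. Computing rank(N^1) = 2, rank(N^2) = 1, rank(N^3) = 0; the number of blocks of size ≥ j is rank(N^{j−1}) − rank(N^j), giving [3, 1, 1]. So we have 1 block(s) of size 3, 2 block(s) of size 1 → block sizes [3, 1, 1]

Assembling the blocks gives a Jordan form
J =
  [6, 1, 0, 0, 0]
  [0, 6, 1, 0, 0]
  [0, 0, 6, 0, 0]
  [0, 0, 0, 6, 0]
  [0, 0, 0, 0, 6]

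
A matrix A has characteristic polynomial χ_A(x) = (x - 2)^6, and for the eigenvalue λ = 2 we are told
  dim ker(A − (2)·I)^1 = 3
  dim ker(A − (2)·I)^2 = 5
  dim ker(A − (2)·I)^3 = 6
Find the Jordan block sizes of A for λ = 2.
Block sizes for λ = 2: [3, 2, 1]

From the dimensions of kernels of powers, the number of Jordan blocks of size at least j is d_j − d_{j−1} where d_j = dim ker(N^j) (with d_0 = 0). Computing the differences gives [3, 2, 1].
The number of blocks of size exactly k is (#blocks of size ≥ k) − (#blocks of size ≥ k + 1), so the partition is: 1 block(s) of size 1, 1 block(s) of size 2, 1 block(s) of size 3.
In nonincreasing order the block sizes are [3, 2, 1].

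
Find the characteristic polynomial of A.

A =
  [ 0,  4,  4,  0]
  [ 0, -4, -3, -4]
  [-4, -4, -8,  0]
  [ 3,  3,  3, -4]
x^4 + 16*x^3 + 96*x^2 + 256*x + 256

Expanding det(x·I − A) (e.g. by cofactor expansion or by noting that A is similar to its Jordan form J, which has the same characteristic polynomial as A) gives
  χ_A(x) = x^4 + 16*x^3 + 96*x^2 + 256*x + 256
which factors as (x + 4)^4. The eigenvalues (with algebraic multiplicities) are λ = -4 with multiplicity 4.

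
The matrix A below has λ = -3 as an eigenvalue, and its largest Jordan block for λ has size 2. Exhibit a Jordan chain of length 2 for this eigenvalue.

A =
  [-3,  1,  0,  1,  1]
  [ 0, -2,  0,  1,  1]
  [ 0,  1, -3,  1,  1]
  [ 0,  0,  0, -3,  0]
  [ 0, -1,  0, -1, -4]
A Jordan chain for λ = -3 of length 2:
v_1 = (1, 1, 1, 0, -1)ᵀ
v_2 = (0, 1, 0, 0, 0)ᵀ

Let N = A − (-3)·I. We want v_2 with N^2 v_2 = 0 but N^1 v_2 ≠ 0; then v_{j-1} := N · v_j for j = 2, …, 2.

Pick v_2 = (0, 1, 0, 0, 0)ᵀ.
Then v_1 = N · v_2 = (1, 1, 1, 0, -1)ᵀ.

Sanity check: (A − (-3)·I) v_1 = (0, 0, 0, 0, 0)ᵀ = 0. ✓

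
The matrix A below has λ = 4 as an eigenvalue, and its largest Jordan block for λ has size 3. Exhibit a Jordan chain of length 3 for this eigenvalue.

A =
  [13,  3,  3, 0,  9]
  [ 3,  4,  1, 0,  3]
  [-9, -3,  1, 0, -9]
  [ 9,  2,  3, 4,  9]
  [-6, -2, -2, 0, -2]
A Jordan chain for λ = 4 of length 3:
v_1 = (9, 0, -9, 6, -6)ᵀ
v_2 = (9, 3, -9, 9, -6)ᵀ
v_3 = (1, 0, 0, 0, 0)ᵀ

Let N = A − (4)·I. We want v_3 with N^3 v_3 = 0 but N^2 v_3 ≠ 0; then v_{j-1} := N · v_j for j = 3, …, 2.

Pick v_3 = (1, 0, 0, 0, 0)ᵀ.
Then v_2 = N · v_3 = (9, 3, -9, 9, -6)ᵀ.
Then v_1 = N · v_2 = (9, 0, -9, 6, -6)ᵀ.

Sanity check: (A − (4)·I) v_1 = (0, 0, 0, 0, 0)ᵀ = 0. ✓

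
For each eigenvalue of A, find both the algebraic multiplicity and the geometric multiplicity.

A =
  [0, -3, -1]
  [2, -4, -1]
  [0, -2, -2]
λ = -2: alg = 3, geom = 1

Step 1 — factor the characteristic polynomial to read off the algebraic multiplicities:
  χ_A(x) = (x + 2)^3

Step 2 — compute geometric multiplicities via the rank-nullity identity g(λ) = n − rank(A − λI):
  rank(A − (-2)·I) = 2, so dim ker(A − (-2)·I) = n − 2 = 1

Summary:
  λ = -2: algebraic multiplicity = 3, geometric multiplicity = 1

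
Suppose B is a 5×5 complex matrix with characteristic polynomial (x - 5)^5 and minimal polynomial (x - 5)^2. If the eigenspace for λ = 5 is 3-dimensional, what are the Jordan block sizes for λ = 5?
Block sizes for λ = 5: [2, 2, 1]

Step 1 — from the characteristic polynomial, algebraic multiplicity of λ = 5 is 5. From dim ker(B − (5)·I) = 3, there are exactly 3 Jordan blocks for λ = 5.
Step 2 — from the minimal polynomial, the factor (x − 5)^2 tells us the largest block for λ = 5 has size 2.
Step 3 — with total size 5, 3 blocks, and largest block 2, the block sizes (in nonincreasing order) are [2, 2, 1].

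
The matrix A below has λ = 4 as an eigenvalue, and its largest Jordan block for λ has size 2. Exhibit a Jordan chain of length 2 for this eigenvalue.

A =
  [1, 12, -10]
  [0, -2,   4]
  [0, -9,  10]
A Jordan chain for λ = 4 of length 2:
v_1 = (6, -6, -9)ᵀ
v_2 = (2, 1, 0)ᵀ

Let N = A − (4)·I. We want v_2 with N^2 v_2 = 0 but N^1 v_2 ≠ 0; then v_{j-1} := N · v_j for j = 2, …, 2.

Pick v_2 = (2, 1, 0)ᵀ.
Then v_1 = N · v_2 = (6, -6, -9)ᵀ.

Sanity check: (A − (4)·I) v_1 = (0, 0, 0)ᵀ = 0. ✓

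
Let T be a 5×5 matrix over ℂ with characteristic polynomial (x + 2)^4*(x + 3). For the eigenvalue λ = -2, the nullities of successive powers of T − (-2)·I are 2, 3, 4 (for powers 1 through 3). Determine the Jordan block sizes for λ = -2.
Block sizes for λ = -2: [3, 1]

From the dimensions of kernels of powers, the number of Jordan blocks of size at least j is d_j − d_{j−1} where d_j = dim ker(N^j) (with d_0 = 0). Computing the differences gives [2, 1, 1].
The number of blocks of size exactly k is (#blocks of size ≥ k) − (#blocks of size ≥ k + 1), so the partition is: 1 block(s) of size 1, 1 block(s) of size 3.
In nonincreasing order the block sizes are [3, 1].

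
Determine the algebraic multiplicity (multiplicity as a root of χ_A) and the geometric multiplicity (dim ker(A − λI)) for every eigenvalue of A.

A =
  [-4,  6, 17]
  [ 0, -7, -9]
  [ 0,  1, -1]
λ = -4: alg = 3, geom = 1

Step 1 — factor the characteristic polynomial to read off the algebraic multiplicities:
  χ_A(x) = (x + 4)^3

Step 2 — compute geometric multiplicities via the rank-nullity identity g(λ) = n − rank(A − λI):
  rank(A − (-4)·I) = 2, so dim ker(A − (-4)·I) = n − 2 = 1

Summary:
  λ = -4: algebraic multiplicity = 3, geometric multiplicity = 1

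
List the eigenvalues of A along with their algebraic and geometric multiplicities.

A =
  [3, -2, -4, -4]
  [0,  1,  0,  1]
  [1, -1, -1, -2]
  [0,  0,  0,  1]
λ = 1: alg = 4, geom = 2

Step 1 — factor the characteristic polynomial to read off the algebraic multiplicities:
  χ_A(x) = (x - 1)^4

Step 2 — compute geometric multiplicities via the rank-nullity identity g(λ) = n − rank(A − λI):
  rank(A − (1)·I) = 2, so dim ker(A − (1)·I) = n − 2 = 2

Summary:
  λ = 1: algebraic multiplicity = 4, geometric multiplicity = 2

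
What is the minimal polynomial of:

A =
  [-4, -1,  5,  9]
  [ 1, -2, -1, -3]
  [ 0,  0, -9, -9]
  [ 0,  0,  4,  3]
x^3 + 9*x^2 + 27*x + 27

The characteristic polynomial is χ_A(x) = (x + 3)^4, so the eigenvalues are known. The minimal polynomial is
  m_A(x) = Π_λ (x − λ)^{k_λ}
where k_λ is the size of the *largest* Jordan block for λ (equivalently, the smallest k with (A − λI)^k v = 0 for every generalised eigenvector v of λ).

  λ = -3: largest Jordan block has size 3, contributing (x + 3)^3

So m_A(x) = (x + 3)^3 = x^3 + 9*x^2 + 27*x + 27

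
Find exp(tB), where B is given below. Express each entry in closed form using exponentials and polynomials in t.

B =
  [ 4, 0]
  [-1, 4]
e^{tB} =
  [exp(4*t), 0]
  [-t*exp(4*t), exp(4*t)]

Strategy: write B = P · J · P⁻¹ where J is a Jordan canonical form, so e^{tB} = P · e^{tJ} · P⁻¹, and e^{tJ} can be computed block-by-block.

B has Jordan form
J =
  [4, 1]
  [0, 4]
(up to reordering of blocks).

Per-block formulas:
  For a 2×2 Jordan block J_2(4): exp(t · J_2(4)) = e^(4t)·(I + t·N), where N is the 2×2 nilpotent shift.

After assembling e^{tJ} and conjugating by P, we get:

e^{tB} =
  [exp(4*t), 0]
  [-t*exp(4*t), exp(4*t)]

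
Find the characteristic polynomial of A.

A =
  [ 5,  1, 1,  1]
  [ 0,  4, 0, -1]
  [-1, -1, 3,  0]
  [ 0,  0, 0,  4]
x^4 - 16*x^3 + 96*x^2 - 256*x + 256

Expanding det(x·I − A) (e.g. by cofactor expansion or by noting that A is similar to its Jordan form J, which has the same characteristic polynomial as A) gives
  χ_A(x) = x^4 - 16*x^3 + 96*x^2 - 256*x + 256
which factors as (x - 4)^4. The eigenvalues (with algebraic multiplicities) are λ = 4 with multiplicity 4.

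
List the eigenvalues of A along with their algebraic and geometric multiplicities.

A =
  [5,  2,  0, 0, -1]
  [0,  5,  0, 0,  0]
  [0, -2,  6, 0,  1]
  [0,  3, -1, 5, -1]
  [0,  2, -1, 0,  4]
λ = 5: alg = 5, geom = 2

Step 1 — factor the characteristic polynomial to read off the algebraic multiplicities:
  χ_A(x) = (x - 5)^5

Step 2 — compute geometric multiplicities via the rank-nullity identity g(λ) = n − rank(A − λI):
  rank(A − (5)·I) = 3, so dim ker(A − (5)·I) = n − 3 = 2

Summary:
  λ = 5: algebraic multiplicity = 5, geometric multiplicity = 2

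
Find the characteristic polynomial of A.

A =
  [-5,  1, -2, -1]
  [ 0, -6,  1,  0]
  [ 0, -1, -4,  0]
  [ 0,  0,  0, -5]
x^4 + 20*x^3 + 150*x^2 + 500*x + 625

Expanding det(x·I − A) (e.g. by cofactor expansion or by noting that A is similar to its Jordan form J, which has the same characteristic polynomial as A) gives
  χ_A(x) = x^4 + 20*x^3 + 150*x^2 + 500*x + 625
which factors as (x + 5)^4. The eigenvalues (with algebraic multiplicities) are λ = -5 with multiplicity 4.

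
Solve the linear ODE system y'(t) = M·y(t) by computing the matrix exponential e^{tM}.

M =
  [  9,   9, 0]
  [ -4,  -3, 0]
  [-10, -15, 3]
e^{tM} =
  [6*t*exp(3*t) + exp(3*t), 9*t*exp(3*t), 0]
  [-4*t*exp(3*t), -6*t*exp(3*t) + exp(3*t), 0]
  [-10*t*exp(3*t), -15*t*exp(3*t), exp(3*t)]

Strategy: write M = P · J · P⁻¹ where J is a Jordan canonical form, so e^{tM} = P · e^{tJ} · P⁻¹, and e^{tJ} can be computed block-by-block.

M has Jordan form
J =
  [3, 1, 0]
  [0, 3, 0]
  [0, 0, 3]
(up to reordering of blocks).

Per-block formulas:
  For a 2×2 Jordan block J_2(3): exp(t · J_2(3)) = e^(3t)·(I + t·N), where N is the 2×2 nilpotent shift.
  For a 1×1 block at λ = 3: exp(t · [3]) = [e^(3t)].

After assembling e^{tJ} and conjugating by P, we get:

e^{tM} =
  [6*t*exp(3*t) + exp(3*t), 9*t*exp(3*t), 0]
  [-4*t*exp(3*t), -6*t*exp(3*t) + exp(3*t), 0]
  [-10*t*exp(3*t), -15*t*exp(3*t), exp(3*t)]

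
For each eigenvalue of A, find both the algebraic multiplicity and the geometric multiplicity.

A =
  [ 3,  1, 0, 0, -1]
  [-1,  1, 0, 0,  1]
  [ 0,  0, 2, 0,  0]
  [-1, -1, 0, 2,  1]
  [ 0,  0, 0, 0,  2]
λ = 2: alg = 5, geom = 4

Step 1 — factor the characteristic polynomial to read off the algebraic multiplicities:
  χ_A(x) = (x - 2)^5

Step 2 — compute geometric multiplicities via the rank-nullity identity g(λ) = n − rank(A − λI):
  rank(A − (2)·I) = 1, so dim ker(A − (2)·I) = n − 1 = 4

Summary:
  λ = 2: algebraic multiplicity = 5, geometric multiplicity = 4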